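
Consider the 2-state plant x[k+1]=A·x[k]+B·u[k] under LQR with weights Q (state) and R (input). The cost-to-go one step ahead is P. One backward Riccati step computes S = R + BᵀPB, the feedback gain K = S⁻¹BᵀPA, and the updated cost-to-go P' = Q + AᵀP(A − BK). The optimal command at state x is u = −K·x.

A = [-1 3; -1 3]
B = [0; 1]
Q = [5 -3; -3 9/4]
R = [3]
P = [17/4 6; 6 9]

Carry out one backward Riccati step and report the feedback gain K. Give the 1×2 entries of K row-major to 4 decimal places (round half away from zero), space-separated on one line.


-1.2500 3.7500

BᵀP = [6.0000 9.0000]
S = R + BᵀPB = [3] + [9.0000] = [12.0000]
BᵀPA = [-15.0000 45.0000]
K = S⁻¹·BᵀPA = [-1.2500 3.7500]
A−BK = [-1.0000 3.0000; 0.2500 -0.7500]
AᵀP(A−BK) = [6.5000 -19.5000; -19.5000 58.5000]
P' = Q + AᵀP(A−BK) = [11.5000 -22.5000; -22.5000 60.7500]
tr(P') = 72.2500


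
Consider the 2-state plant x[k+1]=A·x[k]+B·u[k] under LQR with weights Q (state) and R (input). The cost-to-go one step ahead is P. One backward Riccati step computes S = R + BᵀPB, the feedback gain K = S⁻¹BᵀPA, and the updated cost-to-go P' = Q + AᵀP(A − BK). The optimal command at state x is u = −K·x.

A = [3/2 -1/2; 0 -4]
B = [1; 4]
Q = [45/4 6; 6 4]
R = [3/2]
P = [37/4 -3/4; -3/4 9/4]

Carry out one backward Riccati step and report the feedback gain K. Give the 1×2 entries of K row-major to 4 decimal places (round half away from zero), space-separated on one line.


0.2301 -0.8865

BᵀP = [6.2500 8.2500]
S = R + BᵀPB = [3/2] + [39.2500] = [40.7500]
BᵀPA = [9.3750 -36.1250]
K = S⁻¹·BᵀPA = [0.2301 -0.8865]
A−BK = [1.2699 0.3865; -0.9202 -0.4540]
AᵀP(A−BK) = [18.6557 5.8735; 5.8735 3.2876]
P' = Q + AᵀP(A−BK) = [29.9057 11.8735; 11.8735 7.2876]
tr(P') = 37.1933


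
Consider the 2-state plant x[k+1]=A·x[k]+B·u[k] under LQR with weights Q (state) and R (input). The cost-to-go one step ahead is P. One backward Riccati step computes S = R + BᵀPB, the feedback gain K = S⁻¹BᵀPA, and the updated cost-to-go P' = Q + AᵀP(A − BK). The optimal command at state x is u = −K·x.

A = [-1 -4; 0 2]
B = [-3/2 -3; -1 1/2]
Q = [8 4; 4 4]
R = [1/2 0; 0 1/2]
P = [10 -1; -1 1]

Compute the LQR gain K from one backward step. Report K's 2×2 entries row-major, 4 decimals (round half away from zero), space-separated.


BᵀP = [-14.0000 0.5000; -30.5000 3.5000]
S = R + BᵀPB = [1/2 0; 0 1/2] + [20.5000 42.2500; 42.2500 93.2500] = [21.0000 42.2500; 42.2500 93.7500]
BᵀPA = [14.0000 57.0000; 30.5000 129.0000]
K = S⁻¹·BᵀPA = [0.1300 -0.5798; 0.2668 1.6373]
A−BK = [-0.0048 0.0422; -0.0034 0.6016]
AᵀP(A−BK) = [0.0442 0.1797; 0.1797 1.8374]
P' = Q + AᵀP(A−BK) = [8.0442 4.1797; 4.1797 5.8374]
tr(P') = 13.8816

0.1300 -0.5798 0.2668 1.6373


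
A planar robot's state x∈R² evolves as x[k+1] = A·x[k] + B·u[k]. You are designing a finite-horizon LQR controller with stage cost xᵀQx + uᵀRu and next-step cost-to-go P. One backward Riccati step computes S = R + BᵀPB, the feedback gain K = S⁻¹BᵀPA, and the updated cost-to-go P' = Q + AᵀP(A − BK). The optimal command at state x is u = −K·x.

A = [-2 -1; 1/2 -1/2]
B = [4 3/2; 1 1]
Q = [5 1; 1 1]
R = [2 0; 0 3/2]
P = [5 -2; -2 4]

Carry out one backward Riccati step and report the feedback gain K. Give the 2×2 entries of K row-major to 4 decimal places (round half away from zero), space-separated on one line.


BᵀP = [18.0000 -4.0000; 5.5000 1.0000]
S = R + BᵀPB = [2 0; 0 3/2] + [68.0000 23.0000; 23.0000 9.2500] = [70.0000 23.0000; 23.0000 10.7500]
BᵀPA = [-38.0000 -16.0000; -10.5000 -6.0000]
K = S⁻¹·BᵀPA = [-0.7472 -0.1521; 0.6219 -0.2327]
A−BK = [0.0559 -0.0425; 0.6253 -0.1152]
AᵀP(A−BK) = [3.1365 -0.2237; -0.2237 0.1700]
P' = Q + AᵀP(A−BK) = [8.1365 0.7763; 0.7763 1.1700]
tr(P') = 9.3065

-0.7472 -0.1521 0.6219 -0.2327


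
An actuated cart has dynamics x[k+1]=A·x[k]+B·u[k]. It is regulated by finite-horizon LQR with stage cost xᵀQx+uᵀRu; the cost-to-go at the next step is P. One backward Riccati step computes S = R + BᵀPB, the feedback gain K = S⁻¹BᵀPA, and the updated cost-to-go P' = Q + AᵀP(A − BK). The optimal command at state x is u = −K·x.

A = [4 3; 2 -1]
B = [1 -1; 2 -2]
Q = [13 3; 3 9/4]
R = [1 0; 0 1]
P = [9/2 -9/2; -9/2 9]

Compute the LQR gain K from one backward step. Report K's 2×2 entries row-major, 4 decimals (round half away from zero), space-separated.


0.1957 -0.5870 -0.1957 0.5870

BᵀP = [-4.5000 13.5000; 4.5000 -13.5000]
S = R + BᵀPB = [1 0; 0 1] + [22.5000 -22.5000; -22.5000 22.5000] = [23.5000 -22.5000; -22.5000 23.5000]
BᵀPA = [9.0000 -27.0000; -9.0000 27.0000]
K = S⁻¹·BᵀPA = [0.1957 -0.5870; -0.1957 0.5870]
A−BK = [3.6087 4.1739; 1.2174 1.3478]
AᵀP(A−BK) = [32.4783 37.5652; 37.5652 44.8043]
P' = Q + AᵀP(A−BK) = [45.4783 40.5652; 40.5652 47.0543]
tr(P') = 92.5326


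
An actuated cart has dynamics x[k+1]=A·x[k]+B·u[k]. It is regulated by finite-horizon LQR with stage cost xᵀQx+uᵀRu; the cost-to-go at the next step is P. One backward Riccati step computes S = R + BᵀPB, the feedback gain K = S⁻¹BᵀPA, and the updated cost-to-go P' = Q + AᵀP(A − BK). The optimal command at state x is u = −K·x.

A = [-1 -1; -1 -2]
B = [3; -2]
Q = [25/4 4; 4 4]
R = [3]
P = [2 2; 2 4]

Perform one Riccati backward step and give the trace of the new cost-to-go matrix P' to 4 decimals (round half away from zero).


BᵀP = [2.0000 -2.0000]
S = R + BᵀPB = [3] + [10.0000] = [13.0000]
BᵀPA = [0.0000 2.0000]
K = S⁻¹·BᵀPA = [0.0000 0.1538]
A−BK = [-1.0000 -1.4615; -1.0000 -1.6923]
AᵀP(A−BK) = [10.0000 16.0000; 16.0000 25.6923]
P' = Q + AᵀP(A−BK) = [16.2500 20.0000; 20.0000 29.6923]
tr(P') = 45.9423

45.9423


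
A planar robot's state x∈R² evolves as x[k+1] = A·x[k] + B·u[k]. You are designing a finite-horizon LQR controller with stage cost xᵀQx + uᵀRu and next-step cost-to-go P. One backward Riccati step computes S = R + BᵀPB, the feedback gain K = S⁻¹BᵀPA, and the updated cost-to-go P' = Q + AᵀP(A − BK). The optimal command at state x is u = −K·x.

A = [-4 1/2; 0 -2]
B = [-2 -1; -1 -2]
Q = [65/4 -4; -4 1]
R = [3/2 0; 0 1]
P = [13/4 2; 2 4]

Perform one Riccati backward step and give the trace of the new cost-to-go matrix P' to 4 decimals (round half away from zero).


BᵀP = [-8.5000 -8.0000; -7.2500 -10.0000]
S = R + BᵀPB = [3/2 0; 0 1] + [25.0000 24.5000; 24.5000 27.2500] = [26.5000 24.5000; 24.5000 28.2500]
BᵀPA = [34.0000 11.7500; 29.0000 16.3750]
K = S⁻¹·BᵀPA = [1.6849 -0.4667; -0.4347 0.9844]
A−BK = [-1.0649 0.5510; 0.8155 -0.4979]
AᵀP(A−BK) = [7.3193 -3.1794; -3.1794 2.1767]
P' = Q + AᵀP(A−BK) = [23.5693 -7.1794; -7.1794 3.1767]
tr(P') = 26.7460

26.7460


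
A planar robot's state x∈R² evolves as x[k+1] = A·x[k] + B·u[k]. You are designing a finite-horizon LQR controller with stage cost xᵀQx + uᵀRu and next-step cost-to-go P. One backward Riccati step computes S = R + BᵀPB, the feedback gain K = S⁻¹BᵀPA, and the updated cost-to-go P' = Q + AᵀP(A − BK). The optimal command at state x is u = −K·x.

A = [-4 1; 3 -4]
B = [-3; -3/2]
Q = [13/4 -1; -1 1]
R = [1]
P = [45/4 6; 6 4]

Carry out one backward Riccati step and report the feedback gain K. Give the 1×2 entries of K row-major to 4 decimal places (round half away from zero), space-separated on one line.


BᵀP = [-42.7500 -24.0000]
S = R + BᵀPB = [1] + [164.2500] = [165.2500]
BᵀPA = [99.0000 53.2500]
K = S⁻¹·BᵀPA = [0.5991 0.3222]
A−BK = [-2.2027 1.9667; 3.8986 -3.5166]
AᵀP(A−BK) = [12.6899 -10.9017; -10.9017 10.0908]
P' = Q + AᵀP(A−BK) = [15.9399 -11.9017; -11.9017 11.0908]
tr(P') = 27.0306

0.5991 0.3222


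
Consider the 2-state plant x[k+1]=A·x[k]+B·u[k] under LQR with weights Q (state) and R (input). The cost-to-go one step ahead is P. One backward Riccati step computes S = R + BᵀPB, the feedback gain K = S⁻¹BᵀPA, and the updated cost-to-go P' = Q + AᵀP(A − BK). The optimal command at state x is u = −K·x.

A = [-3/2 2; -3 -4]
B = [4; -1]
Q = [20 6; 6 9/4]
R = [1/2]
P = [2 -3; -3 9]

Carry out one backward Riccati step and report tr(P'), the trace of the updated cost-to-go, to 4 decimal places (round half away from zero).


76.1966

BᵀP = [11.0000 -21.0000]
S = R + BᵀPB = [1/2] + [65.0000] = [65.5000]
BᵀPA = [46.5000 106.0000]
K = S⁻¹·BᵀPA = [0.7099 1.6183]
A−BK = [-4.3397 -4.4733; -2.2901 -2.3817]
AᵀP(A−BK) = [25.4885 26.7481; 26.7481 28.4580]
P' = Q + AᵀP(A−BK) = [45.4885 32.7481; 32.7481 30.7080]
tr(P') = 76.1966


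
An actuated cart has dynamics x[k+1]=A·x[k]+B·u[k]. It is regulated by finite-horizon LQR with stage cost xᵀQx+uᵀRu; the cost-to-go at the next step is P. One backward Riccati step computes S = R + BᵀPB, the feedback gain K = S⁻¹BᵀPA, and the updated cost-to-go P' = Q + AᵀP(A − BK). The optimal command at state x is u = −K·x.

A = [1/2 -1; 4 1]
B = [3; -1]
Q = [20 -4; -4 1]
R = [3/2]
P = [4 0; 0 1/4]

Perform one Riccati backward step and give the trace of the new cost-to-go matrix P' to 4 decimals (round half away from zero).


BᵀP = [12.0000 -0.2500]
S = R + BᵀPB = [3/2] + [36.2500] = [37.7500]
BᵀPA = [5.0000 -12.2500]
K = S⁻¹·BᵀPA = [0.1325 -0.3245]
A−BK = [0.1026 -0.0265; 4.1325 0.6755]
AᵀP(A−BK) = [4.3377 0.6225; 0.6225 0.2748]
P' = Q + AᵀP(A−BK) = [24.3377 -3.3775; -3.3775 1.2748]
tr(P') = 25.6126

25.6126


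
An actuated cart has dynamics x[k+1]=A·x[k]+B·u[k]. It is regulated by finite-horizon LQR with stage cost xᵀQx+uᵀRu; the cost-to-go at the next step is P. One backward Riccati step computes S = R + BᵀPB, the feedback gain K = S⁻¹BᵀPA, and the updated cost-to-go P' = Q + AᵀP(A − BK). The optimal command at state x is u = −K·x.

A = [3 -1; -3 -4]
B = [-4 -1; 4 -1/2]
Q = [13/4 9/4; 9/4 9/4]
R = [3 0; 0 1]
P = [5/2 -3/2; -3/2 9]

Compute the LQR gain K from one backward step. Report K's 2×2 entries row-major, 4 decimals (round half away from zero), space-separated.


-0.7402 -0.5928 0.0116 2.5379

BᵀP = [-16.0000 42.0000; -1.7500 -3.0000]
S = R + BᵀPB = [3 0; 0 1] + [232.0000 -5.0000; -5.0000 3.2500] = [235.0000 -5.0000; -5.0000 4.2500]
BᵀPA = [-174.0000 -152.0000; 3.7500 13.7500]
K = S⁻¹·BᵀPA = [-0.7402 -0.5928; 0.0116 2.5379]
A−BK = [0.0508 -0.8334; -0.0335 -0.3598]
AᵀP(A−BK) = [1.6654 1.3338; 1.3338 9.4970]
P' = Q + AᵀP(A−BK) = [4.9154 3.5838; 3.5838 11.7470]
tr(P') = 16.6624


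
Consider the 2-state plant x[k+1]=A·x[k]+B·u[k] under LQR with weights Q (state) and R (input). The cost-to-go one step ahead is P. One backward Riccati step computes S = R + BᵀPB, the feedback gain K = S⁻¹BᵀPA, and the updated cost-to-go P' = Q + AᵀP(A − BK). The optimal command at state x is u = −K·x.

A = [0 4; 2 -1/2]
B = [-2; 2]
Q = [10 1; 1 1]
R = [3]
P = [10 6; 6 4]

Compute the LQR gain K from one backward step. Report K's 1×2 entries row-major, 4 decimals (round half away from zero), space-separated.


-0.7273 -2.7273

BᵀP = [-8.0000 -4.0000]
S = R + BᵀPB = [3] + [8.0000] = [11.0000]
BᵀPA = [-8.0000 -30.0000]
K = S⁻¹·BᵀPA = [-0.7273 -2.7273]
A−BK = [-1.4545 -1.4545; 3.4545 4.9545]
AᵀP(A−BK) = [10.1818 22.1818; 22.1818 55.1818]
P' = Q + AᵀP(A−BK) = [20.1818 23.1818; 23.1818 56.1818]
tr(P') = 76.3636


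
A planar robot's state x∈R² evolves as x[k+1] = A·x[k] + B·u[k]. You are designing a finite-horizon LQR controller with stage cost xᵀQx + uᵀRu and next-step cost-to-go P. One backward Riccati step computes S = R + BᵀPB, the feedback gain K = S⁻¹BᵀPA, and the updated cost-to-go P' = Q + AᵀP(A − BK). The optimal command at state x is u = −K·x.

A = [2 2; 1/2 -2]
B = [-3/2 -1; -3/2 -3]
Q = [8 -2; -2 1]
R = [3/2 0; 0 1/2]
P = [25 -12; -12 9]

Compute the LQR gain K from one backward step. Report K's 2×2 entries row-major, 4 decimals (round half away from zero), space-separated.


BᵀP = [-19.5000 4.5000; 11.0000 -15.0000]
S = R + BᵀPB = [3/2 0; 0 1/2] + [22.5000 6.0000; 6.0000 34.0000] = [24.0000 6.0000; 6.0000 34.5000]
BᵀPA = [-36.7500 -48.0000; 14.5000 52.0000]
K = S⁻¹·BᵀPA = [-1.7107 -2.4848; 0.7178 1.9394]
A−BK = [0.1518 0.2121; 0.0874 0.0909]
AᵀP(A−BK) = [4.9736 7.5606; 7.5606 11.8788]
P' = Q + AᵀP(A−BK) = [12.9736 5.5606; 5.5606 12.8788]
tr(P') = 25.8524

-1.7107 -2.4848 0.7178 1.9394


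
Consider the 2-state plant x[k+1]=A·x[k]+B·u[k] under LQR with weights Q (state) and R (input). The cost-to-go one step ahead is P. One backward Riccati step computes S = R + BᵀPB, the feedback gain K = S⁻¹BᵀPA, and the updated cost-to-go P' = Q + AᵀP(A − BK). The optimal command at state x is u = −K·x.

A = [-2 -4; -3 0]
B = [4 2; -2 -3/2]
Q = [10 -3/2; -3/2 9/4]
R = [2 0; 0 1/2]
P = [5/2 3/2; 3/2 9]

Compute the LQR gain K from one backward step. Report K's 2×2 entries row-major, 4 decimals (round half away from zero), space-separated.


BᵀP = [7.0000 -12.0000; 2.7500 -10.5000]
S = R + BᵀPB = [2 0; 0 1/2] + [52.0000 32.0000; 32.0000 21.2500] = [54.0000 32.0000; 32.0000 21.7500]
BᵀPA = [22.0000 -28.0000; 26.0000 -11.0000]
K = S⁻¹·BᵀPA = [-2.3488 -1.7076; 4.6512 2.0066]
A−BK = [-1.9070 -1.1827; -0.7209 -0.4053]
AᵀP(A−BK) = [39.7442 23.3953; 23.3953 14.2591]
P' = Q + AᵀP(A−BK) = [49.7442 21.8953; 21.8953 16.5091]
tr(P') = 66.2533

-2.3488 -1.7076 4.6512 2.0066


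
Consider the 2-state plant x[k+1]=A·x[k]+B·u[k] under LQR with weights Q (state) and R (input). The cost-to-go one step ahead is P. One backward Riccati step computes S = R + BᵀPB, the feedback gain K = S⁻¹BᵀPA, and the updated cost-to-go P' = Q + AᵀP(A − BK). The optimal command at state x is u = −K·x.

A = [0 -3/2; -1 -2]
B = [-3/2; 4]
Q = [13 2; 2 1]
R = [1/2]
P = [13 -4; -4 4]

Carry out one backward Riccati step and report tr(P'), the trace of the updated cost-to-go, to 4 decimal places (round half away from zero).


35.2319

BᵀP = [-35.5000 22.0000]
S = R + BᵀPB = [1/2] + [141.2500] = [141.7500]
BᵀPA = [-22.0000 9.2500]
K = S⁻¹·BᵀPA = [-0.1552 0.0653]
A−BK = [-0.2328 -1.4021; -0.3792 -2.2610]
AᵀP(A−BK) = [0.5855 3.4356; 3.4356 20.6464]
P' = Q + AᵀP(A−BK) = [13.5855 5.4356; 5.4356 21.6464]
tr(P') = 35.2319


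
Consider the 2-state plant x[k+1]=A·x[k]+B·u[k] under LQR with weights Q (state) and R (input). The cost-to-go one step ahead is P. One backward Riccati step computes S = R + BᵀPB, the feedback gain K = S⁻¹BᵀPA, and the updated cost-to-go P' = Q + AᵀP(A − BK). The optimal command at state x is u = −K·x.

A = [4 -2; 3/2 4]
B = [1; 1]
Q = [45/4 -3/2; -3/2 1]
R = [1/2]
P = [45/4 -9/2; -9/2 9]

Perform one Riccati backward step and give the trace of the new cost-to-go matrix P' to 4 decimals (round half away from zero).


BᵀP = [6.7500 4.5000]
S = R + BᵀPB = [1/2] + [11.2500] = [11.7500]
BᵀPA = [33.7500 4.5000]
K = S⁻¹·BᵀPA = [2.8723 0.3830]
A−BK = [1.1277 -2.3830; -1.3723 3.6170]
AᵀP(A−BK) = [49.3085 -107.4255; -107.4255 259.2766]
P' = Q + AᵀP(A−BK) = [60.5585 -108.9255; -108.9255 260.2766]
tr(P') = 320.8351

320.8351


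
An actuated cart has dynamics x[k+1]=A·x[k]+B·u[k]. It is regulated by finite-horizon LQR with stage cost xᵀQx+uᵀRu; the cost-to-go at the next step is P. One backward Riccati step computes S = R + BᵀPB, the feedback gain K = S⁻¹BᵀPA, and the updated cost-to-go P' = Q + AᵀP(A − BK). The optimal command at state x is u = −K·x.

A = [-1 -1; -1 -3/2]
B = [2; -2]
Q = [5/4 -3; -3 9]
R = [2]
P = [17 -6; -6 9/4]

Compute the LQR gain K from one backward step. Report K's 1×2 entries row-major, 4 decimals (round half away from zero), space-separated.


-0.2323 -0.1673

BᵀP = [46.0000 -16.5000]
S = R + BᵀPB = [2] + [125.0000] = [127.0000]
BᵀPA = [-29.5000 -21.2500]
K = S⁻¹·BᵀPA = [-0.2323 -0.1673]
A−BK = [-0.5354 -0.6654; -1.4646 -1.8346]
AᵀP(A−BK) = [0.3976 0.4390; 0.4390 0.5069]
P' = Q + AᵀP(A−BK) = [1.6476 -2.5610; -2.5610 9.5069]
tr(P') = 11.1545


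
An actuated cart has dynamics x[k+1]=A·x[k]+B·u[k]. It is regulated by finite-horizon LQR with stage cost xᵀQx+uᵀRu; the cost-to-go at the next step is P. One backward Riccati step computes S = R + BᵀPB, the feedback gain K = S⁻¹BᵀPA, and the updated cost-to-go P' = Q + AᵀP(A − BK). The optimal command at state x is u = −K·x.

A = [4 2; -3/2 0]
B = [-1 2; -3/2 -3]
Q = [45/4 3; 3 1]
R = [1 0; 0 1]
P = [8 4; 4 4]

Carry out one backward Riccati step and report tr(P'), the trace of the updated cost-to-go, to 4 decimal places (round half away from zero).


BᵀP = [-14.0000 -10.0000; 4.0000 -4.0000]
S = R + BᵀPB = [1 0; 0 1] + [29.0000 2.0000; 2.0000 20.0000] = [30.0000 2.0000; 2.0000 21.0000]
BᵀPA = [-41.0000 -28.0000; 22.0000 8.0000]
K = S⁻¹·BᵀPA = [-1.4457 -0.9649; 1.1853 0.4728]
A−BK = [0.1837 0.0895; -0.1126 -0.0288]
AᵀP(A−BK) = [3.6502 2.0383; 2.0383 1.2013]
P' = Q + AᵀP(A−BK) = [14.9002 5.0383; 5.0383 2.2013]
tr(P') = 17.1014

17.1014


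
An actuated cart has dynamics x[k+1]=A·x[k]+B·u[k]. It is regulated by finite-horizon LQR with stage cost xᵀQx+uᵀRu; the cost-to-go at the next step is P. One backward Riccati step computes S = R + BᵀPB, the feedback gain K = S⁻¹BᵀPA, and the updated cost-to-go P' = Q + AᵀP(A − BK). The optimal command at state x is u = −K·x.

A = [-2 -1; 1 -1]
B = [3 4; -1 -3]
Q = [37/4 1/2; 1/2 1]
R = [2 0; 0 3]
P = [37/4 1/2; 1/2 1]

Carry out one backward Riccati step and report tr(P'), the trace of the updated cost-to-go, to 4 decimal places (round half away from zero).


12.4684

BᵀP = [27.2500 0.5000; 35.5000 -1.0000]
S = R + BᵀPB = [2 0; 0 3] + [81.2500 107.5000; 107.5000 145.0000] = [83.2500 107.5000; 107.5000 148.0000]
BᵀPA = [-54.0000 -27.7500; -72.0000 -34.5000]
K = S⁻¹·BᵀPA = [-0.3295 -0.5208; -0.2471 0.1451]
A−BK = [-0.0229 -0.0183; -0.0709 -1.0853]
AᵀP(A−BK) = [0.4119 0.3295; 0.3295 1.8065]
P' = Q + AᵀP(A−BK) = [9.6619 0.8295; 0.8295 2.8065]
tr(P') = 12.4684


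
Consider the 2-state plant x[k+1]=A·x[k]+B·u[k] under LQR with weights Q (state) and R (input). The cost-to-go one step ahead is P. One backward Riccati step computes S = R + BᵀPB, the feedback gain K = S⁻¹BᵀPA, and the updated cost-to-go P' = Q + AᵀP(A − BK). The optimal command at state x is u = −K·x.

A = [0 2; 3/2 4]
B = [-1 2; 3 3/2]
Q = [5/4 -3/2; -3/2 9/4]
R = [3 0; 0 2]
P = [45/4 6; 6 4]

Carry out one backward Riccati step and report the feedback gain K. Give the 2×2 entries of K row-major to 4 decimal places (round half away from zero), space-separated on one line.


0.2740 0.5126 0.2265 1.3420

BᵀP = [6.7500 6.0000; 31.5000 18.0000]
S = R + BᵀPB = [3 0; 0 2] + [11.2500 22.5000; 22.5000 90.0000] = [14.2500 22.5000; 22.5000 92.0000]
BᵀPA = [9.0000 37.5000; 27.0000 135.0000]
K = S⁻¹·BᵀPA = [0.2740 0.5126; 0.2265 1.3420]
A−BK = [-0.1789 -0.1715; 0.3383 0.4492]
AᵀP(A−BK) = [0.4194 1.1519; 1.1519 4.6039]
P' = Q + AᵀP(A−BK) = [1.6694 -0.3481; -0.3481 6.8539]
tr(P') = 8.5233


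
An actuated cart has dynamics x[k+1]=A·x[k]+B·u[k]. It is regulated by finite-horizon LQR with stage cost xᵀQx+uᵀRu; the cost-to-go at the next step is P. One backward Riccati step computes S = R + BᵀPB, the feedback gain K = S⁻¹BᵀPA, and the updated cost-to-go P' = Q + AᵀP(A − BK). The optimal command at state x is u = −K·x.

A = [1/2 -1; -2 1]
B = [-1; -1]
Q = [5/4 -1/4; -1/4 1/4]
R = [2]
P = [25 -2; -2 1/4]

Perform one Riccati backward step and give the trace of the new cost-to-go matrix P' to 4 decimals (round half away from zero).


BᵀP = [-23.0000 1.7500]
S = R + BᵀPB = [2] + [21.2500] = [23.2500]
BᵀPA = [-15.0000 24.7500]
K = S⁻¹·BᵀPA = [-0.6452 1.0645]
A−BK = [-0.1452 0.0645; -2.6452 2.0645]
AᵀP(A−BK) = [1.5726 -2.0323; -2.0323 2.9032]
P' = Q + AᵀP(A−BK) = [2.8226 -2.2823; -2.2823 3.1532]
tr(P') = 5.9758

5.9758


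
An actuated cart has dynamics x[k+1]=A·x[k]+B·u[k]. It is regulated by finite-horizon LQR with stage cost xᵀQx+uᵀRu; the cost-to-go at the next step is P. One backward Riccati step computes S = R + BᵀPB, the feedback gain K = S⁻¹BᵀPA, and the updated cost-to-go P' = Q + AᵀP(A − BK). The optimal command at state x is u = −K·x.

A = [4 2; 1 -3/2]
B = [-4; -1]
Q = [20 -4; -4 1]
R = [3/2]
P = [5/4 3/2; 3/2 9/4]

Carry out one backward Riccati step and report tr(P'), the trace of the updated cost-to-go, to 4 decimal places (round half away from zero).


23.4886

BᵀP = [-6.5000 -8.2500]
S = R + BᵀPB = [3/2] + [34.2500] = [35.7500]
BᵀPA = [-34.2500 -0.6250]
K = S⁻¹·BᵀPA = [-0.9580 -0.0175]
A−BK = [0.1678 1.9301; 0.0420 -1.5175]
AᵀP(A−BK) = [1.4371 0.0262; 0.0262 1.0516]
P' = Q + AᵀP(A−BK) = [21.4371 -3.9738; -3.9738 2.0516]
tr(P') = 23.4886


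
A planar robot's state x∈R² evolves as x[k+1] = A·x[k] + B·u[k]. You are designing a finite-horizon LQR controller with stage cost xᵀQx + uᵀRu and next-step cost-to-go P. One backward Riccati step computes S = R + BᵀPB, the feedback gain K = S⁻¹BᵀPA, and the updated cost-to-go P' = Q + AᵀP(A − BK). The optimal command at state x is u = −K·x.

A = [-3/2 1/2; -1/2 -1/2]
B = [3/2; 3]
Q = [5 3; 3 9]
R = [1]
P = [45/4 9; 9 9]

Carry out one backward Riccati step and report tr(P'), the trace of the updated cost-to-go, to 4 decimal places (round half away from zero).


BᵀP = [43.8750 40.5000]
S = R + BᵀPB = [1] + [187.3125] = [188.3125]
BᵀPA = [-86.0625 1.6875]
K = S⁻¹·BᵀPA = [-0.4570 0.0090]
A−BK = [-0.8145 0.4866; 0.8711 -0.5269]
AᵀP(A−BK) = [1.7303 -0.9163; -0.9163 0.5474]
P' = Q + AᵀP(A−BK) = [6.7303 2.0837; 2.0837 9.5474]
tr(P') = 16.2776

16.2776


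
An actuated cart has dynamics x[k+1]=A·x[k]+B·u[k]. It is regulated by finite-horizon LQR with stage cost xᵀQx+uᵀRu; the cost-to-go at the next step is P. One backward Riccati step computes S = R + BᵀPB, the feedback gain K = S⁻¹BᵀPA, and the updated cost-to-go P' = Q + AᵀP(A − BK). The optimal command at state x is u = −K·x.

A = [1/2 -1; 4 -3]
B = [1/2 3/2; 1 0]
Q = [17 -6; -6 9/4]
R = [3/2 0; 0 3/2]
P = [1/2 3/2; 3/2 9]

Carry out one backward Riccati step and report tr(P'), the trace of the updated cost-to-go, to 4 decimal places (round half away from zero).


48.9117

BᵀP = [1.7500 9.7500; 0.7500 2.2500]
S = R + BᵀPB = [3/2 0; 0 3/2] + [10.6250 2.6250; 2.6250 1.1250] = [12.1250 2.6250; 2.6250 2.6250]
BᵀPA = [39.8750 -31.0000; 9.3750 -7.5000]
K = S⁻¹·BᵀPA = [3.2105 -2.4737; 0.3609 -0.3835]
A−BK = [-1.6466 0.8120; 0.7895 -0.5263]
AᵀP(A−BK) = [18.7218 -14.2669; -14.2669 10.9398]
P' = Q + AᵀP(A−BK) = [35.7218 -20.2669; -20.2669 13.1898]
tr(P') = 48.9117


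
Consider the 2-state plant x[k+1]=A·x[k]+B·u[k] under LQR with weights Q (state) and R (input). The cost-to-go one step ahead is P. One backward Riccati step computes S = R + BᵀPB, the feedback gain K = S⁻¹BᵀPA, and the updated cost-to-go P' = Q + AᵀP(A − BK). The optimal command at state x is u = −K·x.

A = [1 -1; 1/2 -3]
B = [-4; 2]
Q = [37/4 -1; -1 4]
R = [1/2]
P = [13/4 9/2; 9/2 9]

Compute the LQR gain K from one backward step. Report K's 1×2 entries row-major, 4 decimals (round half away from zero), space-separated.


-0.2424 0.2424

BᵀP = [-4.0000 0.0000]
S = R + BᵀPB = [1/2] + [16.0000] = [16.5000]
BᵀPA = [-4.0000 4.0000]
K = S⁻¹·BᵀPA = [-0.2424 0.2424]
A−BK = [0.0303 -0.0303; 0.9848 -3.4848]
AᵀP(A−BK) = [9.0303 -31.5303; -31.5303 110.2803]
P' = Q + AᵀP(A−BK) = [18.2803 -32.5303; -32.5303 114.2803]
tr(P') = 132.5606


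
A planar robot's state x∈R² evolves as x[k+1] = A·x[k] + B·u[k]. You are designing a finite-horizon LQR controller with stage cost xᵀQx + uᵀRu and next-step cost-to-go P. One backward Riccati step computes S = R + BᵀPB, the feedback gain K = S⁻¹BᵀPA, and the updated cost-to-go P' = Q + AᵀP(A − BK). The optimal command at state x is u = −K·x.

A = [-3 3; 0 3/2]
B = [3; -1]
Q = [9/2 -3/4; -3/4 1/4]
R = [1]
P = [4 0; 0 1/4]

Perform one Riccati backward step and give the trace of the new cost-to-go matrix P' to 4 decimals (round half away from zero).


BᵀP = [12.0000 -0.2500]
S = R + BᵀPB = [1] + [36.2500] = [37.2500]
BᵀPA = [-36.0000 35.6250]
K = S⁻¹·BᵀPA = [-0.9664 0.9564]
A−BK = [-0.1007 0.1309; -0.9664 2.4564]
AᵀP(A−BK) = [1.2081 -1.5705; -1.5705 2.4916]
P' = Q + AᵀP(A−BK) = [5.7081 -2.3205; -2.3205 2.7416]
tr(P') = 8.4497

8.4497


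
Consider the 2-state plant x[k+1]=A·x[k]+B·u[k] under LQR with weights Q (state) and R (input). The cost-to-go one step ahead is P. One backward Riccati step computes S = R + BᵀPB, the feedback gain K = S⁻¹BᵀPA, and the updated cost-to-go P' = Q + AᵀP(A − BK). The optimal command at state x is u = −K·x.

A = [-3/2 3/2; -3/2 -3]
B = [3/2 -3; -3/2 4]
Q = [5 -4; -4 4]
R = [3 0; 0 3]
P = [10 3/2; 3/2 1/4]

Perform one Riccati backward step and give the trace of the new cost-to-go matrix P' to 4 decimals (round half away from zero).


BᵀP = [12.7500 1.8750; -24.0000 -3.5000]
S = R + BᵀPB = [3 0; 0 3] + [16.3125 -30.7500; -30.7500 58.0000] = [19.3125 -30.7500; -30.7500 61.0000]
BᵀPA = [-21.9375 13.5000; 41.2500 -25.5000]
K = S⁻¹·BᵀPA = [-0.3000 0.1694; 0.5250 -0.3327]
A−BK = [0.5250 0.2480; -4.0500 -1.4153]
AᵀP(A−BK) = [1.5750 -0.5625; -0.5625 0.4808]
P' = Q + AᵀP(A−BK) = [6.5750 -4.5625; -4.5625 4.4808]
tr(P') = 11.0558

11.0558


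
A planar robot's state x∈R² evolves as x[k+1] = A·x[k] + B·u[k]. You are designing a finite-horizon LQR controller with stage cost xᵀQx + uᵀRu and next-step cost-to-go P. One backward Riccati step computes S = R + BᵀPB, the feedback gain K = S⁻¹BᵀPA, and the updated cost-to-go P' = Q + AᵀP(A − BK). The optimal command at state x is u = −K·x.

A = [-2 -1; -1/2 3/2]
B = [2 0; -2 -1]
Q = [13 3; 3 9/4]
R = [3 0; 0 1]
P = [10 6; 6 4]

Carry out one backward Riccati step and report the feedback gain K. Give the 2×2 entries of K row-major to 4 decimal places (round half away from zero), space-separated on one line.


BᵀP = [8.0000 4.0000; -6.0000 -4.0000]
S = R + BᵀPB = [3 0; 0 1] + [8.0000 -4.0000; -4.0000 4.0000] = [11.0000 -4.0000; -4.0000 5.0000]
BᵀPA = [-18.0000 -2.0000; 14.0000 0.0000]
K = S⁻¹·BᵀPA = [-0.8718 -0.2564; 2.1026 -0.2051]
A−BK = [-0.2564 -0.4872; -0.1410 0.7821]
AᵀP(A−BK) = [7.8718 0.2564; 0.2564 0.4872]
P' = Q + AᵀP(A−BK) = [20.8718 3.2564; 3.2564 2.7372]
tr(P') = 23.6090

-0.8718 -0.2564 2.1026 -0.2051


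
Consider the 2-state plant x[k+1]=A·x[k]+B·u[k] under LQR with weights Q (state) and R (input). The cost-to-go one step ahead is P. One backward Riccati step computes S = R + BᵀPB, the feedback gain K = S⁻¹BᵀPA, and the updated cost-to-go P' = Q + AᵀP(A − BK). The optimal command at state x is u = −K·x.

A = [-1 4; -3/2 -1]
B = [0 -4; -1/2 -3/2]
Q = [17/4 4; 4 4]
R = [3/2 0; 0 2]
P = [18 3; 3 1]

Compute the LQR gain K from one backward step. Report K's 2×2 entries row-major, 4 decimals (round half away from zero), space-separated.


BᵀP = [-1.5000 -0.5000; -76.5000 -13.5000]
S = R + BᵀPB = [3/2 0; 0 2] + [0.2500 6.7500; 6.7500 326.2500] = [1.7500 6.7500; 6.7500 328.2500]
BᵀPA = [2.2500 -5.5000; 96.7500 -292.5000]
K = S⁻¹·BᵀPA = [0.1617 0.3195; 0.2914 -0.8977]
A−BK = [0.1657 0.4094; -0.9820 -2.1867]
AᵀP(A−BK) = [0.6913 0.6296; 0.6296 4.1919]
P' = Q + AᵀP(A−BK) = [4.9413 4.6296; 4.6296 8.1919]
tr(P') = 13.1332

0.1617 0.3195 0.2914 -0.8977


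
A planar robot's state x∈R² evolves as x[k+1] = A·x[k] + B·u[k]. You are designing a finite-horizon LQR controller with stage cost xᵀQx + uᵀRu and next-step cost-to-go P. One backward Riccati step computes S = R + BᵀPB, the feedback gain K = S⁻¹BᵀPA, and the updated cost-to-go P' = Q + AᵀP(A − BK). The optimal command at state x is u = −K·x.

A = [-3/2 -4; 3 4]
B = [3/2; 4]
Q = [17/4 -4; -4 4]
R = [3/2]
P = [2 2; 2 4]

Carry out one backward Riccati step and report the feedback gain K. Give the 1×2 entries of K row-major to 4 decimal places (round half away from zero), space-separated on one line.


0.4309 0.3404

BᵀP = [11.0000 19.0000]
S = R + BᵀPB = [3/2] + [92.5000] = [94.0000]
BᵀPA = [40.5000 32.0000]
K = S⁻¹·BᵀPA = [0.4309 0.3404]
A−BK = [-2.1463 -4.5106; 1.2766 2.6383]
AᵀP(A−BK) = [5.0505 10.2128; 10.2128 21.1064]
P' = Q + AᵀP(A−BK) = [9.3005 6.2128; 6.2128 25.1064]
tr(P') = 34.4069


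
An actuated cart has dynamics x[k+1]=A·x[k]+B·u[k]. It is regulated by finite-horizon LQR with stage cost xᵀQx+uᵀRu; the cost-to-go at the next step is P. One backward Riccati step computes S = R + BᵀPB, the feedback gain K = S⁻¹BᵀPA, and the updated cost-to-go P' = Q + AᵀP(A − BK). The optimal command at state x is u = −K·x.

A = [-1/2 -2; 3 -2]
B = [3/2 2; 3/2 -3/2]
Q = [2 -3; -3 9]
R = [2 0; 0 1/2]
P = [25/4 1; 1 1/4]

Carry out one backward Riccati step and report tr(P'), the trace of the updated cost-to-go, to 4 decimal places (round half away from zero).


BᵀP = [10.8750 1.8750; 11.0000 1.6250]
S = R + BᵀPB = [2 0; 0 1/2] + [19.1250 18.9375; 18.9375 19.5625] = [21.1250 18.9375; 18.9375 20.0625]
BᵀPA = [0.1875 -25.5000; -0.6250 -25.2500]
K = S⁻¹·BᵀPA = [0.2393 -0.5127; -0.2570 -0.7746]
A−BK = [-0.3449 0.3183; 2.2556 -2.3930]
AᵀP(A−BK) = [0.6070 -0.6380; -0.6380 1.3671]
P' = Q + AᵀP(A−BK) = [2.6070 -3.6380; -3.6380 10.3671]
tr(P') = 12.9741

12.9741


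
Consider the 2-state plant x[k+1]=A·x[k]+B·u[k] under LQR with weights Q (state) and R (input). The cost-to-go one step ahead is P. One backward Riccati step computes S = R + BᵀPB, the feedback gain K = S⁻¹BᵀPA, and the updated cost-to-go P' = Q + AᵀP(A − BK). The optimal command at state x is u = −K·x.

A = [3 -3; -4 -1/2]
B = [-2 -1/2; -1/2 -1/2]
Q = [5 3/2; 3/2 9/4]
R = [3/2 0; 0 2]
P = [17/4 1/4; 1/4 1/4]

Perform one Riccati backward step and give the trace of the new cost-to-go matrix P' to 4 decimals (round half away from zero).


17.7931

BᵀP = [-8.6250 -0.6250; -2.2500 -0.2500]
S = R + BᵀPB = [3/2 0; 0 2] + [17.5625 4.6250; 4.6250 1.2500] = [19.0625 4.6250; 4.6250 3.2500]
BᵀPA = [-23.3750 26.1875; -5.7500 6.8750]
K = S⁻¹·BᵀPA = [-1.2173 1.3143; -0.0370 0.2450]
A−BK = [0.5470 -0.2488; -4.6271 0.2797]
AᵀP(A−BK) = [7.5840 -2.9938; -2.9938 2.9592]
P' = Q + AᵀP(A−BK) = [12.5840 -1.4938; -1.4938 5.2092]
tr(P') = 17.7931


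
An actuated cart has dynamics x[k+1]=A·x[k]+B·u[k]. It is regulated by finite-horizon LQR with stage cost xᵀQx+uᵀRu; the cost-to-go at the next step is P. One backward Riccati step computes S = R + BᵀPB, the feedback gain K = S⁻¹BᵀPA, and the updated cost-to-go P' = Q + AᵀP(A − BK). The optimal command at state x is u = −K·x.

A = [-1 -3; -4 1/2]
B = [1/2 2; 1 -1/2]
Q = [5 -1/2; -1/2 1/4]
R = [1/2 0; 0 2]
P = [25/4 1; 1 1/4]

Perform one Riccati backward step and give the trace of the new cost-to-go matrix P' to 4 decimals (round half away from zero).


10.2472

BᵀP = [4.1250 0.7500; 12.0000 1.8750]
S = R + BᵀPB = [1/2 0; 0 2] + [2.8125 7.8750; 7.8750 23.0625] = [3.3125 7.8750; 7.8750 25.0625]
BᵀPA = [-7.1250 -12.0000; -19.5000 -35.0625]
K = S⁻¹·BᵀPA = [-1.1906 -1.1728; -0.4039 -1.0305]
A−BK = [0.4032 -0.3526; -3.0113 1.1575]
AᵀP(A−BK) = [1.8899 1.2992; 1.2992 3.1073]
P' = Q + AᵀP(A−BK) = [6.8899 0.7992; 0.7992 3.3573]
tr(P') = 10.2472


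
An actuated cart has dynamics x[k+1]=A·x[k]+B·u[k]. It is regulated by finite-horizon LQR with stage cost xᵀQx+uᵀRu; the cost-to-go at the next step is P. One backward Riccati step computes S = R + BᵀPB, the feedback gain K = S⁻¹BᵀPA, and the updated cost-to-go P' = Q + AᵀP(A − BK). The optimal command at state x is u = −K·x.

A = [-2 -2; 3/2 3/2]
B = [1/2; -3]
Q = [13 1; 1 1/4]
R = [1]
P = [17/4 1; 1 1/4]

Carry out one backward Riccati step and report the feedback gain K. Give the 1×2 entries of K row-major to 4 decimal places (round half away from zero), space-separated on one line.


1.0476 1.0476

BᵀP = [-0.8750 -0.2500]
S = R + BᵀPB = [1] + [0.3125] = [1.3125]
BᵀPA = [1.3750 1.3750]
K = S⁻¹·BᵀPA = [1.0476 1.0476]
A−BK = [-2.5238 -2.5238; 4.6429 4.6429]
AᵀP(A−BK) = [10.1220 10.1220; 10.1220 10.1220]
P' = Q + AᵀP(A−BK) = [23.1220 11.1220; 11.1220 10.3720]
tr(P') = 33.4940


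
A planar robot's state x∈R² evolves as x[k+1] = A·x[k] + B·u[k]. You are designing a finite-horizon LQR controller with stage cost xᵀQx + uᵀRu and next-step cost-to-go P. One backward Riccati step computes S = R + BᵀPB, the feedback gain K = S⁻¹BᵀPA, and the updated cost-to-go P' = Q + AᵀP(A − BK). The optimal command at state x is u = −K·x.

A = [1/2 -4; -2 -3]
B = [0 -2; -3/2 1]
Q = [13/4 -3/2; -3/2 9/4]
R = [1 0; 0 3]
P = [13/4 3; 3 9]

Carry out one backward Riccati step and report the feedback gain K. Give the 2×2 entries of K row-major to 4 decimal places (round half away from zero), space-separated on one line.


BᵀP = [-4.5000 -13.5000; -3.5000 3.0000]
S = R + BᵀPB = [1 0; 0 3] + [20.2500 -4.5000; -4.5000 10.0000] = [21.2500 -4.5000; -4.5000 13.0000]
BᵀPA = [24.7500 58.5000; -7.7500 5.0000]
K = S⁻¹·BᵀPA = [1.1206 3.0586; -0.2083 1.4434]
A−BK = [0.0835 -1.1133; -0.1108 0.1445]
AᵀP(A−BK) = [1.4636 2.4858; 2.4858 18.8555]
P' = Q + AᵀP(A−BK) = [4.7136 0.9858; 0.9858 21.1055]
tr(P') = 25.8190

1.1206 3.0586 -0.2083 1.4434


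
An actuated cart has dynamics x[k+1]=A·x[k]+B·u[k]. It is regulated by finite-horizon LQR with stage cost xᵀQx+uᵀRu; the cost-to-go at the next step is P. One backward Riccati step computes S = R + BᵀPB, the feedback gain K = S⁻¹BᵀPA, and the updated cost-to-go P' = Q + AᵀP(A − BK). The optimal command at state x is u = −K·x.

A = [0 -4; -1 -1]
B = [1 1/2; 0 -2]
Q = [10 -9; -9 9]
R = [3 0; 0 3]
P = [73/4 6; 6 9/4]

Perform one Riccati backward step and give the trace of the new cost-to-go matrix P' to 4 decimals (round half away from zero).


BᵀP = [18.2500 6.0000; -2.8750 -1.5000]
S = R + BᵀPB = [3 0; 0 3] + [18.2500 -2.8750; -2.8750 1.5625] = [21.2500 -2.8750; -2.8750 4.5625]
BᵀPA = [-6.0000 -79.0000; 1.5000 13.0000]
K = S⁻¹·BᵀPA = [-0.2600 -3.6427; 0.1649 0.5539]
A−BK = [0.1776 -0.6342; -0.6702 0.1078]
AᵀP(A−BK) = [0.4424 3.5629; 3.5629 47.2754]
P' = Q + AᵀP(A−BK) = [10.4424 -5.4371; -5.4371 56.2754]
tr(P') = 66.7178

66.7178


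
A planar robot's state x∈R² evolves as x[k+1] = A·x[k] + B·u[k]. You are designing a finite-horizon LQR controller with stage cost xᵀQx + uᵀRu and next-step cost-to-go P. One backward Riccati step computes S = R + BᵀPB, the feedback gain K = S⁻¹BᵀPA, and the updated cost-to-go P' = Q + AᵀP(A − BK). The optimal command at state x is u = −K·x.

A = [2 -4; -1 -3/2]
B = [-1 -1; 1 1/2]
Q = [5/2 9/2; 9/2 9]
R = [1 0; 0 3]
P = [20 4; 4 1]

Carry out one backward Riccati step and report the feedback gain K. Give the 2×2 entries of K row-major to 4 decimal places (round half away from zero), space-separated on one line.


BᵀP = [-16.0000 -3.0000; -18.0000 -3.5000]
S = R + BᵀPB = [1 0; 0 3] + [13.0000 14.5000; 14.5000 16.2500] = [14.0000 14.5000; 14.5000 19.2500]
BᵀPA = [-29.0000 68.5000; -32.5000 77.2500]
K = S⁻¹·BᵀPA = [-1.4684 3.3502; -0.5823 1.4895]
A−BK = [-0.0506 0.8397; 0.7595 -5.5949]
AᵀP(A−BK) = [3.4937 -8.9367; -8.9367 25.7004]
P' = Q + AᵀP(A−BK) = [5.9937 -4.4367; -4.4367 34.7004]
tr(P') = 40.6941

-1.4684 3.3502 -0.5823 1.4895


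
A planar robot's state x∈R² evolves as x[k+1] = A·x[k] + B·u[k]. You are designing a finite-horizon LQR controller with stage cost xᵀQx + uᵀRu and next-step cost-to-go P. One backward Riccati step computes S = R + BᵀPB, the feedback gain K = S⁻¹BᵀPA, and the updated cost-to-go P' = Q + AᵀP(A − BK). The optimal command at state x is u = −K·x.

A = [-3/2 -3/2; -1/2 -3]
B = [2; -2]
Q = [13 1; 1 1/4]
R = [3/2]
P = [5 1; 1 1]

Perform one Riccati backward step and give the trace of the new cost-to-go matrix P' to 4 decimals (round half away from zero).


BᵀP = [8.0000 0.0000]
S = R + BᵀPB = [3/2] + [16.0000] = [17.5000]
BᵀPA = [-12.0000 -12.0000]
K = S⁻¹·BᵀPA = [-0.6857 -0.6857]
A−BK = [-0.1286 -0.1286; -1.8714 -4.3714]
AᵀP(A−BK) = [4.7714 9.7714; 9.7714 21.0214]
P' = Q + AᵀP(A−BK) = [17.7714 10.7714; 10.7714 21.2714]
tr(P') = 39.0429

39.0429


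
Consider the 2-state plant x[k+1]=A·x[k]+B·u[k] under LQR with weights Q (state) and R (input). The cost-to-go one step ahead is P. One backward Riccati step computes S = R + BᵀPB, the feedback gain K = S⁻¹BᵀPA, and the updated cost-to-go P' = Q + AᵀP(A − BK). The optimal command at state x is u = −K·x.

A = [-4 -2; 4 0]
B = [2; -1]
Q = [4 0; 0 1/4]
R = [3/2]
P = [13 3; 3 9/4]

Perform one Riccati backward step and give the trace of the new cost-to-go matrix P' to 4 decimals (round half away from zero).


BᵀP = [23.0000 3.7500]
S = R + BᵀPB = [3/2] + [42.2500] = [43.7500]
BᵀPA = [-77.0000 -46.0000]
K = S⁻¹·BᵀPA = [-1.7600 -1.0514]
A−BK = [-0.4800 0.1029; 2.2400 -1.0514]
AᵀP(A−BK) = [12.4800 -0.9600; -0.9600 3.6343]
P' = Q + AᵀP(A−BK) = [16.4800 -0.9600; -0.9600 3.8843]
tr(P') = 20.3643

20.3643


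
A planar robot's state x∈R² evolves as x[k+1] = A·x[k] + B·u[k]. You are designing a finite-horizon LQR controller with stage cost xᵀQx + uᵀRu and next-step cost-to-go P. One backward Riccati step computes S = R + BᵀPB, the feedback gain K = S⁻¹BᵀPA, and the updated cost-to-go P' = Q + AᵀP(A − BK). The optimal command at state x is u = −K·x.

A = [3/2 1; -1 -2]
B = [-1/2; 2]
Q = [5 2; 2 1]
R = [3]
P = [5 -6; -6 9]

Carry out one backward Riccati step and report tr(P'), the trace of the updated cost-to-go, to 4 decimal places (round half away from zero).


13.1770

BᵀP = [-14.5000 21.0000]
S = R + BᵀPB = [3] + [49.2500] = [52.2500]
BᵀPA = [-42.7500 -56.5000]
K = S⁻¹·BᵀPA = [-0.8182 -1.0813]
A−BK = [1.0909 0.4593; 0.6364 0.1627]
AᵀP(A−BK) = [3.2727 3.2727; 3.2727 3.9043]
P' = Q + AᵀP(A−BK) = [8.2727 5.2727; 5.2727 4.9043]
tr(P') = 13.1770


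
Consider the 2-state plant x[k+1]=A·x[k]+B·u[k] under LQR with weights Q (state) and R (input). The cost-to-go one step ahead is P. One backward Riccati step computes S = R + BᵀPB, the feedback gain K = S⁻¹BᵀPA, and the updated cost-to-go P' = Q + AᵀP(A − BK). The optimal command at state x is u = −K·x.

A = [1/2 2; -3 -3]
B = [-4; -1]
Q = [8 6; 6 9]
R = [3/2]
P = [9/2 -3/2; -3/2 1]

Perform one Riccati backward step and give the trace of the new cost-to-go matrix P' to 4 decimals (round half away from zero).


31.1120

BᵀP = [-16.5000 5.0000]
S = R + BᵀPB = [3/2] + [61.0000] = [62.5000]
BᵀPA = [-23.2500 -48.0000]
K = S⁻¹·BᵀPA = [-0.3720 -0.7680]
A−BK = [-0.9880 -1.0720; -3.3720 -3.7680]
AᵀP(A−BK) = [5.9760 6.8940; 6.8940 8.1360]
P' = Q + AᵀP(A−BK) = [13.9760 12.8940; 12.8940 17.1360]
tr(P') = 31.1120


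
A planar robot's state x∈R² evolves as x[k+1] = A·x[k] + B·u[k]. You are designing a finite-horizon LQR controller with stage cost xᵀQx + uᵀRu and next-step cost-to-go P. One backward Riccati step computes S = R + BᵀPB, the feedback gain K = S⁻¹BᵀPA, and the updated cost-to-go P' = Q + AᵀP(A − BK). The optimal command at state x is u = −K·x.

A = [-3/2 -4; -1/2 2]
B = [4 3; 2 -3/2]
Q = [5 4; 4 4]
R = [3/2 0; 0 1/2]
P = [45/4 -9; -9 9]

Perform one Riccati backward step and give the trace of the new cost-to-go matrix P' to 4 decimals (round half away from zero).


10.0164

BᵀP = [27.0000 -18.0000; 47.2500 -40.5000]
S = R + BᵀPB = [3/2 0; 0 1/2] + [72.0000 108.0000; 108.0000 202.5000] = [73.5000 108.0000; 108.0000 203.0000]
BᵀPA = [-31.5000 -144.0000; -50.6250 -270.0000]
K = S⁻¹·BᵀPA = [-0.2847 -0.0221; -0.0979 -1.3183]
A−BK = [-0.0675 0.0433; -0.0776 0.0668]
AᵀP(A−BK) = [0.1375 0.0653; 0.0653 0.8789]
P' = Q + AᵀP(A−BK) = [5.1375 4.0653; 4.0653 4.8789]
tr(P') = 10.0164


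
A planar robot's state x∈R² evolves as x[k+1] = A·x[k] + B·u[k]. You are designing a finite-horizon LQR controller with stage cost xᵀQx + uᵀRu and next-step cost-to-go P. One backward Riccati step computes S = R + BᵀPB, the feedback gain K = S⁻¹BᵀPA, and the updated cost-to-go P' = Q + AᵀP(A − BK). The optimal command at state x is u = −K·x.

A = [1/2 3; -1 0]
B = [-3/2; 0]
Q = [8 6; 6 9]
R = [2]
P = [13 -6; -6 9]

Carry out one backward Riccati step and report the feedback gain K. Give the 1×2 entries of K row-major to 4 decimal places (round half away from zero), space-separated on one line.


BᵀP = [-19.5000 9.0000]
S = R + BᵀPB = [2] + [29.2500] = [31.2500]
BᵀPA = [-18.7500 -58.5000]
K = S⁻¹·BᵀPA = [-0.6000 -1.8720]
A−BK = [-0.4000 0.1920; -1.0000 0.0000]
AᵀP(A−BK) = [7.0000 2.4000; 2.4000 7.4880]
P' = Q + AᵀP(A−BK) = [15.0000 8.4000; 8.4000 16.4880]
tr(P') = 31.4880

-0.6000 -1.8720
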